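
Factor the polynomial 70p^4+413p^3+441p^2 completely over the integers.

Pull out the common factor 7p^2, then factor the remaining trinomial.

7p^2(2p+9)(5p+7)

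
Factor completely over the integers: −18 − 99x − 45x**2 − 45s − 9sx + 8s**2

Group: s(8s + 15x + 3) + (−3x − 6)(8s + 15x + 3); both groups contain (8s + 15x + 3).

(8s + 15x + 3)(s − 3x − 6)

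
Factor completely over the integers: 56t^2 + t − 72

(7t + 8)(8t − 9)

Need a pair with product 56·(−72) = −4032 and sum 1: that's −63 and 64.
Split the middle term: 56t^2 − 63t + 64t − 72 = 7t(8t − 9) + 8(8t − 9).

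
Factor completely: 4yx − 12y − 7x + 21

Group as (4yx − 12y) + (−7x + 21) = 4y(x − 3) − 7(x − 3).
Both groups share the factor (x − 3).

(4y − 7)(x − 3)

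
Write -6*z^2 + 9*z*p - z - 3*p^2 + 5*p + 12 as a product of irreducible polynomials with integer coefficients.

-(3*z - 3*p - 4)*(2*z - p + 3)

Group: -3*z*(2*z - p + 3) + (3*p + 4)*(2*z - p + 3); both groups contain (2*z - p + 3).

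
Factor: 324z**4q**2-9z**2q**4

9q**2z**2(6z-q)(6z+q)

Pull out the common factor 9z**2q**2; 36z**2-q**2 is a difference of squares.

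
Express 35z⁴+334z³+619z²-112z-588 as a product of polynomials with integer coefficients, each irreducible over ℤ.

Testing divisors of the constant over divisors of the leading coefficient, z = -7 is a root, giving the factor (z+7) and quotient 35z³+89z²-4z-84.
Then z = 6/7 is a root, giving the factor (7z-6) and quotient 5z²+17z+14.
The remaining quadratic factors as (5z+7)(z+2).

(5z+7)(7z-6)(z+2)(z+7)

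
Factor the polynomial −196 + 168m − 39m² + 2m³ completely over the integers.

(2m − 7)(m − 14)(m − 2)

Among the possible rational roots, m = 7/2 is a root, giving the factor (2m − 7) and quotient m² − 16m + 28.
The remaining quadratic factors as (m − 14)(m − 2).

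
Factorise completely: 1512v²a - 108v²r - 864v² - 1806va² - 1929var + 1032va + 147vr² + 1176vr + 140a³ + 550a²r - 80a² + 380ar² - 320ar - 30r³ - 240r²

(9v - 10a - 10r)(12v - a - 3r)(14a - r - 8)

Group: 14a(108v² - 129va - 147vr + 10a² + 40ar + 30r²) + (-r - 8)(108v² - 129va - 147vr + 10a² + 40ar + 30r²); both groups contain (108v² - 129va - 147vr + 10a² + 40ar + 30r²), so (14a - r - 8) is a factor with cofactor 108v² - 129va - 147vr + 10a² + 40ar + 30r².
The cofactor groups again: 108v² - 129va - 147vr + 10a² + 40ar + 30r² = 12v(9v - 10a - 10r) + (-a - 3r)(9v - 10a - 10r); both groups contain (9v - 10a - 10r), giving (12v - a - 3r)(9v - 10a - 10r).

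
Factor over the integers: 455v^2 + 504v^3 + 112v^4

Pull out the common factor 7v^2, then factor the remaining trinomial.

7v^2(4v + 13)(4v + 5)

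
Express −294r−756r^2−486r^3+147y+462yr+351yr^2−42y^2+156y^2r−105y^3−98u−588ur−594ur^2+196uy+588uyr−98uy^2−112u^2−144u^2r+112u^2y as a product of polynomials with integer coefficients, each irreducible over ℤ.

Group: 2u(56uy−72ur−56u+35y^2+18yr+14y−81r^2−126r−49) + (−3y+6r)(56uy−72ur−56u+35y^2+18yr+14y−81r^2−126r−49); both groups contain (56uy−72ur−56u+35y^2+18yr+14y−81r^2−126r−49), so (2u−3y+6r) is a factor with cofactor 56uy−72ur−56u+35y^2+18yr+14y−81r^2−126r−49.
The cofactor groups again: 56uy−72ur−56u+35y^2+18yr+14y−81r^2−126r−49 = 8u(7y−9r−7) + (5y+9r+7)(7y−9r−7); both groups contain (7y−9r−7), giving (8u+5y+9r+7)(7y−9r−7).

(7y−9r−7)(2u−3y+6r)(8u+5y+9r+7)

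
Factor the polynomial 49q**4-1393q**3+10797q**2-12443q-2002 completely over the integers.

By the rational root theorem, q = -1/7 is a root, so (7q+1) divides it; the quotient is 7q**3-200q**2+1571q-2002.
Then q = 11/7 is a root, giving the factor (7q-11) and quotient q**2-27q+182.
The remaining quadratic factors as (q-14)(q-13).

(7q+1)(7q-11)(q-13)(q-14)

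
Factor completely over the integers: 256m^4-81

(4m+3)(4m-3)(16m^2+9)

Write as (16m^2)² − (9)², then factor 16m^2-9 once more.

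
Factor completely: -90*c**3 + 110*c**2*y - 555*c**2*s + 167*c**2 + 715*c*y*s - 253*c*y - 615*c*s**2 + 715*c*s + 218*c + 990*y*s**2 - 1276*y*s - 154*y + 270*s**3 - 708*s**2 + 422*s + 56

Group: 9*c*(-10*c**2 - 65*c*s + 23*c - 90*s**2 + 116*s + 14) + (-11*y - 3*s + 4)*(-10*c**2 - 65*c*s + 23*c - 90*s**2 + 116*s + 14); both groups contain (-10*c**2 - 65*c*s + 23*c - 90*s**2 + 116*s + 14), so (9*c - 11*y - 3*s + 4) is a factor with cofactor -10*c**2 - 65*c*s + 23*c - 90*s**2 + 116*s + 14.
The cofactor groups again: -10*c**2 - 65*c*s + 23*c - 90*s**2 + 116*s + 14 = -5*c*(2*c + 9*s + 1) + (-10*s + 14)*(2*c + 9*s + 1); both groups contain (2*c + 9*s + 1), giving -(5*c + 10*s - 14)*(2*c + 9*s + 1).

-(2*c + 9*s + 1)*(5*c + 10*s - 14)*(9*c - 11*y - 3*s + 4)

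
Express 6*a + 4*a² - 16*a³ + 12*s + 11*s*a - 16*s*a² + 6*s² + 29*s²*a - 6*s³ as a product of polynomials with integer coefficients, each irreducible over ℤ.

-(3*s - 4*a + 3)*(s - 4*a - 2)*(2*s + a)

Group: 3*s*(-2*s² + 7*s*a + 4*s + 4*a² + 2*a) + (-4*a + 3)*(-2*s² + 7*s*a + 4*s + 4*a² + 2*a); both groups contain (-2*s² + 7*s*a + 4*s + 4*a² + 2*a), so (3*s - 4*a + 3) is a factor with cofactor -2*s² + 7*s*a + 4*s + 4*a² + 2*a.
The cofactor groups again: -2*s² + 7*s*a + 4*s + 4*a² + 2*a = -s*(2*s + a) + (4*a + 2)*(2*s + a); both groups contain (2*s + a), giving -(s - 4*a - 2)*(2*s + a).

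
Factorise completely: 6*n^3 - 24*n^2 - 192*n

6*n*(n + 4)*(n - 8)

Pull out the common factor 6*n, then factor the remaining trinomial.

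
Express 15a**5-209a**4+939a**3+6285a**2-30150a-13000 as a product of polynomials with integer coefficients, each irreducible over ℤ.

Trying the rational-root candidates, a = -2/5 is a root, so (5a+2) is a factor; dividing leaves 3a**4-43a**3+205a**2+1175a-6500.
Next, a = -5 is a root, so (a+5) is a factor; dividing leaves 3a**3-58a**2+495a-1300.
Next, a = 13/3 is a root, so (3a-13) divides it; the quotient is a**2-15a+100.
The quadratic a**2-15a+100 has discriminant -175 < 0 and is irreducible over ℤ.

(3a-13)(5a+2)(a+5)(a**2-15a+100)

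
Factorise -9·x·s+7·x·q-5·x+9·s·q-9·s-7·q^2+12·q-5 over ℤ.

Group: -x·(9·s-7·q+5) + (q-1)·(9·s-7·q+5); both groups contain (9·s-7·q+5).

-(9·s-7·q+5)·(x-q+1)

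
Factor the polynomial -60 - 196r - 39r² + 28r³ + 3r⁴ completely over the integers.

(3r + 1)(r + 10)(r + 2)(r - 3)

By the rational root theorem, r = -2 is a root, so (r + 2) divides it; the quotient is 3r³ + 22r² - 83r - 30.
Next, r = -10 is a root, so (r + 10) is a factor; dividing leaves 3r² - 8r - 3.
The remaining quadratic factors as (3r + 1)(r - 3).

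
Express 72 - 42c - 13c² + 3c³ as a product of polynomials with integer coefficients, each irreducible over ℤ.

By the rational root theorem, c = -3 is a root, giving the factor (c + 3) and quotient 3c² - 22c + 24.
The remaining quadratic factors as (c - 6)(3c - 4).

(3c - 4)(c + 3)(c - 6)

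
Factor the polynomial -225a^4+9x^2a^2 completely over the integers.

9a^2(x-5a)(x+5a)

Every term has a factor of 9a^2. Then x^2-25a^2 = (x)² − (5a)².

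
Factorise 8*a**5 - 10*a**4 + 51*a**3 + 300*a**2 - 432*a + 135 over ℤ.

(2*a - 1)*(4*a - 3)*(a + 3)*(a**2 - 3*a + 15)

Among the possible rational roots, a = -3 is a root, so (a + 3) divides it; the quotient is 8*a**4 - 34*a**3 + 153*a**2 - 159*a + 45.
Continuing, a = 3/4 is a root, giving the factor (4*a - 3) and quotient 2*a**3 - 7*a**2 + 33*a - 15.
Continuing, a = 1/2 is a root, giving the factor (2*a - 1) and quotient a**2 - 3*a + 15.
The quadratic a**2 - 3*a + 15 has discriminant -51 < 0 and is irreducible over ℤ.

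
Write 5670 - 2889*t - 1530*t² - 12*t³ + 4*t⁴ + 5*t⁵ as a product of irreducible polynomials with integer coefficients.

Testing divisors of the constant over divisors of the leading coefficient, t = -3 is a root, so (t + 3) is a factor; dividing leaves 5*t⁴ - 11*t³ + 21*t² - 1593*t + 1890.
Continuing, t = 7 is a root, giving the factor (t - 7) and quotient 5*t³ + 24*t² + 189*t - 270.
Continuing, t = 6/5 is a root, so (5*t - 6) is a factor; dividing leaves t² + 6*t + 45.
The quadratic t² + 6*t + 45 has discriminant -144 < 0 and is irreducible over ℤ.

(5*t - 6)*(t + 3)*(t - 7)*(t² + 6*t + 45)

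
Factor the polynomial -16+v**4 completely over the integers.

Difference of squares twice: with A = v and B = 2, A⁴ − B⁴ = (A² − B²)(A² + B²), and A² − B² factors again.

(v+2)(v-2)(v**2+4)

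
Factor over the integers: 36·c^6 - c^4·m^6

c^4·(6·c + m^3)·(6·c - m^3)

Factor out c^4 first: what remains is 36·c^2 - m^6.
Recognize a difference of squares with the parts 6·c and m^3.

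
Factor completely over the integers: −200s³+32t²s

Factor out 8s, leaving 4t²−25s², which is a difference of two squares.

8s(2t−5s)(2t+5s)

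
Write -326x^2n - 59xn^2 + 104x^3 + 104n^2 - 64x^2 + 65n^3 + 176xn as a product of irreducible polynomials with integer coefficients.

Group: 4x(26x^2 + 3xn - 16x - 5n^2 - 8n) - 13n(26x^2 + 3xn - 16x - 5n^2 - 8n); both groups contain (26x^2 + 3xn - 16x - 5n^2 - 8n), so (4x - 13n) is a factor with cofactor 26x^2 + 3xn - 16x - 5n^2 - 8n.
The cofactor groups again: 26x^2 + 3xn - 16x - 5n^2 - 8n = 13x(2x + n) + (-5n - 8)(2x + n); both groups contain (2x + n), giving (13x - 5n - 8)(2x + n).

(4x - 13n)(13x - 5n - 8)(2x + n)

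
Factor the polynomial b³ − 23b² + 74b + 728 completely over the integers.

By the rational root theorem, b = 14 is a root, so (b − 14) divides it; the quotient is b² − 9b − 52.
The remaining quadratic factors as (b + 4)(b − 13).

(b + 4)(b − 13)(b − 14)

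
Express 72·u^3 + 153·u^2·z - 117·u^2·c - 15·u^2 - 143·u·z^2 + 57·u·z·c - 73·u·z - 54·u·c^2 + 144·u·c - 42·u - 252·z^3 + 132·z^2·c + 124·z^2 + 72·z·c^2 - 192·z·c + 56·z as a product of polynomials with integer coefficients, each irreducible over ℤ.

Group: 3·u·(24·u^2 - 5·u·z + 9·u·c - 21·u - 36·z^2 - 12·z·c + 28·z) + (7·z - 6·c + 2)·(24·u^2 - 5·u·z + 9·u·c - 21·u - 36·z^2 - 12·z·c + 28·z); both groups contain (24·u^2 - 5·u·z + 9·u·c - 21·u - 36·z^2 - 12·z·c + 28·z), so (3·u + 7·z - 6·c + 2) is a factor with cofactor 24·u^2 - 5·u·z + 9·u·c - 21·u - 36·z^2 - 12·z·c + 28·z.
The cofactor groups again: 24·u^2 - 5·u·z + 9·u·c - 21·u - 36·z^2 - 12·z·c + 28·z = 8·u·(3·u - 4·z) + (9·z + 3·c - 7)·(3·u - 4·z); both groups contain (3·u - 4·z), giving (8·u + 9·z + 3·c - 7)·(3·u - 4·z).

(3·u + 7·z - 6·c + 2)·(8·u + 9·z + 3·c - 7)·(3·u - 4·z)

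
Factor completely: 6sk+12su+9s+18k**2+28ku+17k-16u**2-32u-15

(2k+4u+3)(3s+9k-4u-5)

Group: 3s(2k+4u+3) + (9k-4u-5)(2k+4u+3); both groups contain (2k+4u+3).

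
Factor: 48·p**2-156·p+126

Pull out the common factor 6, then factor the remaining trinomial.

6·(2·p-3)·(4·p-7)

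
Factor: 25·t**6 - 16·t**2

Every term has a factor of t**2; factoring it out leaves 25·t**4 - 16.
Recognize a difference of squares with the parts 5·t**2 and 4.

t**2·(5·t**2 + 4)·(5·t**2 - 4)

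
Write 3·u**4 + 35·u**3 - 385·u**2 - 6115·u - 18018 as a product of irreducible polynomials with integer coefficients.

(3·u + 14)·(u + 11)·(u + 9)·(u - 13)

Among the possible rational roots, u = -14/3 is a root, so (3·u + 14) divides it; the quotient is u**3 + 7·u**2 - 161·u - 1287.
Next, u = 13 is a root, giving the factor (u - 13) and quotient u**2 + 20·u + 99.
The remaining quadratic factors as (u + 11)(u + 9).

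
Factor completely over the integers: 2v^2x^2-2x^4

2x^2(v+x)(v-x)

Factor out 2x^2, leaving v^2-x^2, which is a difference of two squares.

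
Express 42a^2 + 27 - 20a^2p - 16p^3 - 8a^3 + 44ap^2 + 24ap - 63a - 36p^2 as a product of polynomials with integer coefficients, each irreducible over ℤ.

-(2a - 2p - 3)(4a - 2p - 3)(a + 4p - 3)

Group: 4a(-2a^2 - 6ap + 9a + 8p^2 + 6p - 9) + (-2p - 3)(-2a^2 - 6ap + 9a + 8p^2 + 6p - 9); both groups contain (-2a^2 - 6ap + 9a + 8p^2 + 6p - 9), so (4a - 2p - 3) is a factor with cofactor -2a^2 - 6ap + 9a + 8p^2 + 6p - 9.
The cofactor groups again: -2a^2 - 6ap + 9a + 8p^2 + 6p - 9 = -2a(a + 4p - 3) + (2p + 3)(a + 4p - 3); both groups contain (a + 4p - 3), giving -(2a - 2p - 3)(a + 4p - 3).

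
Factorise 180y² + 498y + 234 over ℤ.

6(5y + 3)(6y + 13)

Pull out the common factor 6, then factor the remaining trinomial.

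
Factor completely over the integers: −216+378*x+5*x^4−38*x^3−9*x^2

(5*x−3)*(x+3)*(x−4)*(x−6)

Testing divisors of the constant over divisors of the leading coefficient, x = 6 is a root, giving the factor (x−6) and quotient 5*x^3−8*x^2−57*x+36.
Next, x = 4 is a root, so (x−4) is a factor; dividing leaves 5*x^2+12*x−9.
The remaining quadratic factors as (x+3)(5*x−3).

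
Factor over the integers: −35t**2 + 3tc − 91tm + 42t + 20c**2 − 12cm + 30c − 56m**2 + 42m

Group: −5t(7t + 5c + 7m) + (4c − 8m + 6)(7t + 5c + 7m); both groups contain (7t + 5c + 7m).

−(5t − 4c + 8m − 6)(7t + 5c + 7m)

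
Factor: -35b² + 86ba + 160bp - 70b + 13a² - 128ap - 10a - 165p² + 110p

Group: -5b(7b + a - 11p) + (13a + 15p - 10)(7b + a - 11p); both groups contain (7b + a - 11p).

-(5b - 13a - 15p + 10)(7b + a - 11p)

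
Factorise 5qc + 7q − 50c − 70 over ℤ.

Group as (5qc + 7q) + (−50c − 70) = q(5c + 7) − 10(5c + 7).
Both groups share the factor (5c + 7).

(5c + 7)(q − 10)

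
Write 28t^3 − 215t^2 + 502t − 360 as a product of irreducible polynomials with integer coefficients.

(4t − 9)(7t − 10)(t − 4)

Testing divisors of the constant over divisors of the leading coefficient, t = 10/7 is a root, giving the factor (7t − 10) and quotient 4t^2 − 25t + 36.
The remaining quadratic factors as (4t − 9)(t − 4).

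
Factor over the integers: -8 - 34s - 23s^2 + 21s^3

By the rational root theorem, s = -1/3 is a root, giving the factor (3s + 1) and quotient 7s^2 - 10s - 8.
The remaining quadratic factors as (7s + 4)(s - 2).

(3s + 1)(7s + 4)(s - 2)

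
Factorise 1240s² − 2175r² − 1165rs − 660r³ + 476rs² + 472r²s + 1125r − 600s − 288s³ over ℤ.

−(11r + 9s − 5)(15r − 8s)(4r − 4s + 15)

Group: 15r(−44r² + 8rs − 145r + 36s² − 155s + 75) − 8s(−44r² + 8rs − 145r + 36s² − 155s + 75); both groups contain (−44r² + 8rs − 145r + 36s² − 155s + 75), so (15r − 8s) is a factor with cofactor −44r² + 8rs − 145r + 36s² − 155s + 75.
The cofactor groups again: −44r² + 8rs − 145r + 36s² − 155s + 75 = −11r(4r − 4s + 15) + (−9s + 5)(4r − 4s + 15); both groups contain (4r − 4s + 15), giving −(11r + 9s − 5)(4r − 4s + 15).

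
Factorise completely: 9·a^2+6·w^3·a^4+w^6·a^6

a^2·(w^3·a^2+3)^2

Pull out the common factor a^2, leaving w^6·a^4+6·w^3·a^2+9.
Recognize a perfect-square trinomial with the parts 3 and w^3·a^2.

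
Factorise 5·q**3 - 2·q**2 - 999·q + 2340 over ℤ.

(5·q - 12)·(q + 15)·(q - 13)

Testing divisors of the constant over divisors of the leading coefficient, q = 13 is a root, so (q - 13) divides it; the quotient is 5·q**2 + 63·q - 180.
The remaining quadratic factors as (5·q - 12)(q + 15).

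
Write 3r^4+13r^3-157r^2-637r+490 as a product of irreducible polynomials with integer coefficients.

By the rational root theorem, r = -5 is a root, so (r+5) divides it; the quotient is 3r^3-2r^2-147r+98.
Next, r = -7 is a root, giving the factor (r+7) and quotient 3r^2-23r+14.
The remaining quadratic factors as (3r-2)(r-7).

(3r-2)(r+5)(r+7)(r-7)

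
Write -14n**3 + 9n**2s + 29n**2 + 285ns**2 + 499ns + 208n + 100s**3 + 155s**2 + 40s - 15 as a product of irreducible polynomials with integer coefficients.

Group: 14n(-n**2 + ns + 2n + 20s**2 + 35s + 15) + (5s - 1)(-n**2 + ns + 2n + 20s**2 + 35s + 15); both groups contain (-n**2 + ns + 2n + 20s**2 + 35s + 15), so (14n + 5s - 1) is a factor with cofactor -n**2 + ns + 2n + 20s**2 + 35s + 15.
The cofactor groups again: -n**2 + ns + 2n + 20s**2 + 35s + 15 = -n(n + 4s + 3) + (5s + 5)(n + 4s + 3); both groups contain (n + 4s + 3), giving -(n - 5s - 5)(n + 4s + 3).

-(14n + 5s - 1)(n + 4s + 3)(n - 5s - 5)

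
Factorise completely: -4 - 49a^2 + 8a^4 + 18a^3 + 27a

(2a - 1)(4a - 1)(a + 4)(a - 1)

Trying the rational-root candidates, a = -4 is a root, so (a + 4) is a factor; dividing leaves 8a^3 - 14a^2 + 7a - 1.
Next, a = 1 is a root, giving the factor (a - 1) and quotient 8a^2 - 6a + 1.
The remaining quadratic factors as (4a - 1)(2a - 1).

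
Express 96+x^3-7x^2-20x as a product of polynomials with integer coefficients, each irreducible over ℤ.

(x+4)(x-3)(x-8)

Among the possible rational roots, x = 3 is a root, giving the factor (x-3) and quotient x^2-4x-32.
The remaining quadratic factors as (x-8)(x+4).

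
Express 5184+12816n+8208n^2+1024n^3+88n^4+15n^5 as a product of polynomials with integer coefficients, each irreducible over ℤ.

(3n+2)(5n+6)(n+6)(n^2-2n+72)

Testing divisors of the constant over divisors of the leading coefficient, n = -6/5 is a root, so (5n+6) divides it; the quotient is 3n^4+14n^3+188n^2+1416n+864.
Next, n = -6 is a root, so (n+6) is a factor; dividing leaves 3n^3-4n^2+212n+144.
Next, n = -2/3 is a root, giving the factor (3n+2) and quotient n^2-2n+72.
The quadratic n^2-2n+72 has discriminant -284 < 0 and is irreducible over ℤ.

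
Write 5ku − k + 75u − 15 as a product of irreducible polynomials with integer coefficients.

(5u − 1)(k + 15)

Group as (5ku − k) + (75u − 15) = k(5u − 1) + 15(5u − 1).
Both groups share the factor (5u − 1).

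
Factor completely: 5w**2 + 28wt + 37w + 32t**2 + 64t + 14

(w + 4t + 7)(5w + 8t + 2)

Group: w(5w + 8t + 2) + (4t + 7)(5w + 8t + 2); both groups contain (5w + 8t + 2).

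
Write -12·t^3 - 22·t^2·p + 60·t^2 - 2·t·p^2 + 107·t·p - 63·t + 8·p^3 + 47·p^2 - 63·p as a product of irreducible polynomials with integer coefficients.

-(2·t - p - 7)·(6·t + 8·p - 9)·(t + p)

Group: 6·t·(-2·t^2 - t·p + 7·t + p^2 + 7·p) + (8·p - 9)·(-2·t^2 - t·p + 7·t + p^2 + 7·p); both groups contain (-2·t^2 - t·p + 7·t + p^2 + 7·p), so (6·t + 8·p - 9) is a factor with cofactor -2·t^2 - t·p + 7·t + p^2 + 7·p.
The cofactor groups again: -2·t^2 - t·p + 7·t + p^2 + 7·p = -2·t·(t + p) + (p + 7)·(t + p); both groups contain (t + p), giving -(2·t - p - 7)·(t + p).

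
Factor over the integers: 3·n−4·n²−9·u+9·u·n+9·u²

Group: 3·u·(3·u−n) + (4·n−3)·(3·u−n); both groups contain (3·u−n).

(3·u−n)·(3·u+4·n−3)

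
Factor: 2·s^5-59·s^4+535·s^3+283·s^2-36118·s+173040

(2·s+15)·(s-14)·(s-8)·(s^2-15·s+103)

Among the possible rational roots, s = 8 is a root, so (s-8) is a factor; dividing leaves 2·s^4-43·s^3+191·s^2+1811·s-21630.
Continuing, s = 14 is a root, so (s-14) divides it; the quotient is 2·s^3-15·s^2-19·s+1545.
Next, s = -15/2 is a root, so (2·s+15) is a factor; dividing leaves s^2-15·s+103.
The quadratic s^2-15·s+103 has discriminant -187 < 0 and is irreducible over ℤ.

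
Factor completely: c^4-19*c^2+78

(c^2-13)*(c^2-6)

Substitute u = c^2 to get a quadratic in u, then factor.
c^2-6 is irreducible over ℤ (6 is not a perfect square).
c^2-13 is irreducible over ℤ (13 is not a perfect square).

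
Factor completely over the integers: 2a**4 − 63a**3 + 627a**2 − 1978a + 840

Testing divisors of the constant over divisors of the leading coefficient, a = 1/2 is a root, giving the factor (2a − 1) and quotient a**3 − 31a**2 + 298a − 840.
Next, a = 5 is a root, giving the factor (a − 5) and quotient a**2 − 26a + 168.
The remaining quadratic factors as (a − 14)(a − 12).

(2a − 1)(a − 12)(a − 14)(a − 5)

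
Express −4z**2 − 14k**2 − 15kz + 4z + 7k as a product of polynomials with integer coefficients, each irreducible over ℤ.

Group: −7k(2k + z − 1) − 4z(2k + z − 1); both groups contain (2k + z − 1).

−(2k + z − 1)(7k + 4z)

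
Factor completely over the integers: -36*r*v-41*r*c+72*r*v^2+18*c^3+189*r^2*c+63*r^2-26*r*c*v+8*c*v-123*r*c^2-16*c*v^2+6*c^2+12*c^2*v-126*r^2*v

Group: 7*r*(27*r*c-18*r*v+9*r-6*c^2+4*c*v-2*c) + (-3*c-4*v)*(27*r*c-18*r*v+9*r-6*c^2+4*c*v-2*c); both groups contain (27*r*c-18*r*v+9*r-6*c^2+4*c*v-2*c), so (7*r-3*c-4*v) is a factor with cofactor 27*r*c-18*r*v+9*r-6*c^2+4*c*v-2*c.
The cofactor groups again: 27*r*c-18*r*v+9*r-6*c^2+4*c*v-2*c = 9*r*(3*c-2*v+1) - 2*c*(3*c-2*v+1); both groups contain (3*c-2*v+1), giving (9*r-2*c)*(3*c-2*v+1).

(9*r-2*c)*(7*r-3*c-4*v)*(3*c-2*v+1)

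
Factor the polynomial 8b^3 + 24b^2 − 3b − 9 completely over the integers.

Group as (8b^3 − 3b) + (24b^2 − 9) = b(8b^2 − 3) + 3(8b^2 − 3).
Both groups share the factor (8b^2 − 3).

(b + 3)(8b^2 − 3)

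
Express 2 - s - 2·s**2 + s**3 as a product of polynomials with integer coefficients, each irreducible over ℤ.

(s + 1)·(s - 1)·(s - 2)

Trying the rational-root candidates, s = 2 is a root, so (s - 2) divides it; the quotient is s**2 - 1.
The remaining quadratic factors as (s - 1)(s + 1).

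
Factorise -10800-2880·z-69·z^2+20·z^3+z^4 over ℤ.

(z+12)·(z+15)·(z+5)·(z-12)

Among the possible rational roots, z = -5 is a root, giving the factor (z+5) and quotient z^3+15·z^2-144·z-2160.
Continuing, z = -12 is a root, giving the factor (z+12) and quotient z^2+3·z-180.
The remaining quadratic factors as (z+15)(z-12).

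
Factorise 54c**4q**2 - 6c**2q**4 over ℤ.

Pull out the common factor 6c**2q**2; 9c**2 - q**2 is a difference of squares.

6c**2q**2(3c + q)(3c - q)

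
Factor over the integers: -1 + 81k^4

(3k)⁴ − (1)⁴ = ((3k)² − (1)²)((3k)² + (1)²); the first factor splits again, the second (9k^2 + 1) is irreducible.

(3k + 1)(3k - 1)(9k^2 + 1)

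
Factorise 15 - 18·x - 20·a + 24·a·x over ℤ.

(4·a - 3)·(6·x - 5)

Group as (24·a·x - 20·a) + (-18·x + 15) = 4·a·(6·x - 5) - 3·(6·x - 5).
Both groups share the factor (6·x - 5).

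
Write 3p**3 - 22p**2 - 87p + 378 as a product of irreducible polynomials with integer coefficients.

By the rational root theorem, p = 9 is a root, so (p - 9) divides it; the quotient is 3p**2 + 5p - 42.
The remaining quadratic factors as (p - 3)(3p + 14).

(3p + 14)(p - 3)(p - 9)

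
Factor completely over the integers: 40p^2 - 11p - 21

Need a pair with product 40·(-21) = -840 and sum -11: that's 24 and -35.
Split the middle term: 40p^2 + 24p - 35p - 21 = 8p(5p + 3) - 7(5p + 3).

(5p + 3)(8p - 7)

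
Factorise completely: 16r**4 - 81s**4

Difference of squares twice: with A = 2r and B = 3s, A⁴ − B⁴ = (A² − B²)(A² + B²), and A² − B² factors again.

(2r + 3s)(2r - 3s)(4r**2 + 9s**2)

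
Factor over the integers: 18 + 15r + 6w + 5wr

Group as (5wr + 6w) + (15r + 18) = w(5r + 6) + 3(5r + 6).
Both groups share the factor (5r + 6).

(5r + 6)(w + 3)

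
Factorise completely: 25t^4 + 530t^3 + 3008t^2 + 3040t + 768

Trying the rational-root candidates, t = −2/5 is a root, so (5t + 2) is a factor; dividing leaves 5t^3 + 104t^2 + 560t + 384.
Next, t = −4/5 is a root, giving the factor (5t + 4) and quotient t^2 + 20t + 96.
The remaining quadratic factors as (t + 8)(t + 12).

(5t + 2)(5t + 4)(t + 12)(t + 8)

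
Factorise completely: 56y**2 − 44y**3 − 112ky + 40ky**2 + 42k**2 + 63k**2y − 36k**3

−(12k + 11y − 14)(3k − 2y)(k − 2y)

Group: k(−36k**2 − 9ky + 42k + 22y**2 − 28y) − 2y(−36k**2 − 9ky + 42k + 22y**2 − 28y); both groups contain (−36k**2 − 9ky + 42k + 22y**2 − 28y), so (k − 2y) is a factor with cofactor −36k**2 − 9ky + 42k + 22y**2 − 28y.
The cofactor groups again: −36k**2 − 9ky + 42k + 22y**2 − 28y = −3k(12k + 11y − 14) + 2y(12k + 11y − 14); both groups contain (12k + 11y − 14), giving −(3k − 2y)(12k + 11y − 14).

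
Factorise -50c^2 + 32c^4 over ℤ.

Factor out 2c^2, leaving 16c^2 - 25, which is a difference of two squares.

2c^2(4c + 5)(4c - 5)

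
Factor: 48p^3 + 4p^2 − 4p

4p(3p + 1)(4p − 1)

Pull out the common factor 4p, then factor the remaining trinomial.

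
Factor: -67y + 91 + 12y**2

Need a pair with product 12·91 = 1092 and sum -67: that's -28 and -39.
Split the middle term: 12y**2 - 28y - 39y + 91 = 4y(3y - 7) - 13(3y - 7).

(3y - 7)(4y - 13)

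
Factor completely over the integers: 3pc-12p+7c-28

(3p+7)(c-4)

Group as (3pc-12p) + (7c-28) = 3p(c-4) + 7(c-4).
Both groups share the factor (c-4).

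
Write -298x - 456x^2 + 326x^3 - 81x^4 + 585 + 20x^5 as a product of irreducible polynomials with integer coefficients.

Trying the rational-root candidates, x = 5/4 is a root, giving the factor (4x - 5) and quotient 5x^4 - 14x^3 + 64x^2 - 34x - 117.
Next, x = -1 is a root, so (x + 1) is a factor; dividing leaves 5x^3 - 19x^2 + 83x - 117.
Next, x = 9/5 is a root, giving the factor (5x - 9) and quotient x^2 - 2x + 13.
The quadratic x^2 - 2x + 13 has discriminant -48 < 0 and is irreducible over ℤ.

(4x - 5)(5x - 9)(x + 1)(x^2 - 2x + 13)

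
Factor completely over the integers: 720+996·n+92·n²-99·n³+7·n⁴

(7·n+6)·(n+2)·(n-12)·(n-5)

Among the possible rational roots, n = 12 is a root, so (n-12) divides it; the quotient is 7·n³-15·n²-88·n-60.
Then n = -6/7 is a root, giving the factor (7·n+6) and quotient n²-3·n-10.
The remaining quadratic factors as (n-5)(n+2).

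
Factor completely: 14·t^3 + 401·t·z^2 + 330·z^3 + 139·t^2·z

Group: 7·t·(2·t^2 + 17·t·z + 33·z^2) + 10·z·(2·t^2 + 17·t·z + 33·z^2); both groups contain (2·t^2 + 17·t·z + 33·z^2), so (7·t + 10·z) is a factor with cofactor 2·t^2 + 17·t·z + 33·z^2.
The cofactor groups again: 2·t^2 + 17·t·z + 33·z^2 = t·(2·t + 11·z) + 3·z·(2·t + 11·z); both groups contain (2·t + 11·z), giving (t + 3·z)·(2·t + 11·z).

(2·t + 11·z)·(7·t + 10·z)·(t + 3·z)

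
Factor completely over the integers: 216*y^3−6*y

6*y*(6*y+1)*(6*y−1)

Every term has a factor of 6*y. Then 36*y^2−1 = (6*y)² − (1)².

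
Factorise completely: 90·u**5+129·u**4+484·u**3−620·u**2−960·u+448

Trying the rational-root candidates, u = 4/3 is a root, giving the factor (3·u−4) and quotient 30·u**4+83·u**3+272·u**2+156·u−112.
Then u = −7/6 is a root, giving the factor (6·u+7) and quotient 5·u**3+8·u**2+36·u−16.
Then u = 2/5 is a root, giving the factor (5·u−2) and quotient u**2+2·u+8.
The quadratic u**2+2·u+8 has discriminant −28 < 0 and is irreducible over ℤ.

(3·u−4)·(5·u−2)·(6·u+7)·(u**2+2·u+8)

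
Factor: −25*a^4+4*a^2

−a^2*(5*a+2)*(5*a−2)

Every term has a factor of a^2; factoring it out leaves −25*a^2+4.
Recognize a difference of squares with the parts 2 and 5*a.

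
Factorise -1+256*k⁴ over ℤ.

Difference of squares twice: with A = 4*k and B = 1, A⁴ − B⁴ = (A² − B²)(A² + B²), and A² − B² factors again.

(4*k+1)*(4*k-1)*(16*k²+1)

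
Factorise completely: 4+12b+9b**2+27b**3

Group as (27b**3+12b) + (9b**2+4) = 3b(9b**2+4) + (9b**2+4).
Both groups share the factor (9b**2+4).

(3b+1)(9b**2+4)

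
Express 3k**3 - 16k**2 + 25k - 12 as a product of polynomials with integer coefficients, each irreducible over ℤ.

(3k - 4)(k - 1)(k - 3)

Among the possible rational roots, k = 4/3 is a root, so (3k - 4) divides it; the quotient is k**2 - 4k + 3.
The remaining quadratic factors as (k - 3)(k - 1).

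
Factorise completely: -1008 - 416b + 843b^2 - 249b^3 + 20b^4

(4b - 9)(5b + 4)(b - 4)(b - 7)

Among the possible rational roots, b = 9/4 is a root, giving the factor (4b - 9) and quotient 5b^3 - 51b^2 + 96b + 112.
Continuing, b = 4 is a root, giving the factor (b - 4) and quotient 5b^2 - 31b - 28.
The remaining quadratic factors as (b - 7)(5b + 4).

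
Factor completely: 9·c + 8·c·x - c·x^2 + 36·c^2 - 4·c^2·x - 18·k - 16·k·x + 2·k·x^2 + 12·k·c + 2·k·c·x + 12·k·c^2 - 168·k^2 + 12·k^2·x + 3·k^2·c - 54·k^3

Group: 3·k·(-18·k^2 + k·c - 2·k·x - 2·k + 4·c^2 + c·x + c) + (-x + 9)·(-18·k^2 + k·c - 2·k·x - 2·k + 4·c^2 + c·x + c); both groups contain (-18·k^2 + k·c - 2·k·x - 2·k + 4·c^2 + c·x + c), so (3·k - x + 9) is a factor with cofactor -18·k^2 + k·c - 2·k·x - 2·k + 4·c^2 + c·x + c.
The cofactor groups again: -18·k^2 + k·c - 2·k·x - 2·k + 4·c^2 + c·x + c = -9·k·(2·k - c) + (-4·c - x - 1)·(2·k - c); both groups contain (2·k - c), giving -(9·k + 4·c + x + 1)·(2·k - c).

-(2·k - c)·(3·k - x + 9)·(9·k + 4·c + x + 1)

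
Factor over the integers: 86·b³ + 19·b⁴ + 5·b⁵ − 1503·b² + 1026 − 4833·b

(5·b − 1)·(b + 3)·(b − 6)·(b² + 7·b + 57)

Trying the rational-root candidates, b = −3 is a root, so (b + 3) is a factor; dividing leaves 5·b⁴ + 4·b³ + 74·b² − 1725·b + 342.
Then b = 6 is a root, so (b − 6) is a factor; dividing leaves 5·b³ + 34·b² + 278·b − 57.
Then b = 1/5 is a root, giving the factor (5·b − 1) and quotient b² + 7·b + 57.
The quadratic b² + 7·b + 57 has discriminant −179 < 0 and is irreducible over ℤ.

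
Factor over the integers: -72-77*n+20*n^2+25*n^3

Testing divisors of the constant over divisors of the leading coefficient, n = -1 is a root, so (n+1) is a factor; dividing leaves 25*n^2-5*n-72.
The remaining quadratic factors as (5*n-9)(5*n+8).

(5*n+8)*(5*n-9)*(n+1)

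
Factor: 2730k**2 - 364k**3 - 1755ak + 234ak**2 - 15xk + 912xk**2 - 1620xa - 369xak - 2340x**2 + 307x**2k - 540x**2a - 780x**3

Group: 5x(-156x**2 - 108xa - xk - 117ak + 182k**2) + (-2k + 15)(-156x**2 - 108xa - xk - 117ak + 182k**2); both groups contain (-156x**2 - 108xa - xk - 117ak + 182k**2), so (5x - 2k + 15) is a factor with cofactor -156x**2 - 108xa - xk - 117ak + 182k**2.
The cofactor groups again: -156x**2 - 108xa - xk - 117ak + 182k**2 = -13x(12x + 13k) + (-9a + 14k)(12x + 13k); both groups contain (12x + 13k), giving -(13x + 9a - 14k)(12x + 13k).

-(5x - 2k + 15)(12x + 13k)(13x + 9a - 14k)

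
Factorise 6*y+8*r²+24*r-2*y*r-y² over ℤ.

-(y-2*r-6)*(y+4*r)

Group: -y*(y-2*r-6) - 4*r*(y-2*r-6); both groups contain (y-2*r-6).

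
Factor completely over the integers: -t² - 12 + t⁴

Substitute u = t² to get a quadratic in u, then factor.
t² - 4 is a difference of squares.
t² + 3 is irreducible over ℤ (always positive, so no real roots).

(t + 2)(t - 2)(t² + 3)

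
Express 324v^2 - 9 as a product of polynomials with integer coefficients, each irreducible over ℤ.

Pull out the common factor 9; 36v^2 - 1 is a difference of squares.

9(6v + 1)(6v - 1)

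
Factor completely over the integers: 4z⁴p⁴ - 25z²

z²(2zp² + 5)(2zp² - 5)

Pull out the common factor z², leaving 4z²p⁴ - 25.
Recognize a difference of squares with the parts 2zp² and 5.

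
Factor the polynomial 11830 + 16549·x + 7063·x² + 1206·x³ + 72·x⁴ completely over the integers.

By the rational root theorem, x = −13/3 is a root, so (3·x + 13) is a factor; dividing leaves 24·x³ + 298·x² + 1063·x + 910.
Next, x = −13/2 is a root, so (2·x + 13) divides it; the quotient is 12·x² + 71·x + 70.
The remaining quadratic factors as (4·x + 5)(3·x + 14).

(2·x + 13)·(3·x + 13)·(3·x + 14)·(4·x + 5)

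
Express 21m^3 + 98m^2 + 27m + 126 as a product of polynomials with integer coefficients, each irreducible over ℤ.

Group as (21m^3 + 27m) + (98m^2 + 126) = 3m(7m^2 + 9) + 14(7m^2 + 9).
Both groups share the factor (7m^2 + 9).

(3m + 14)(7m^2 + 9)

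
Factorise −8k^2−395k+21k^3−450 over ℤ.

(3k+10)(7k+9)(k−5)

Among the possible rational roots, k = −10/3 is a root, so (3k+10) divides it; the quotient is 7k^2−26k−45.
The remaining quadratic factors as (7k+9)(k−5).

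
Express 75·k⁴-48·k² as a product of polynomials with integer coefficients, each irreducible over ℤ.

3·k²·(5·k+4)·(5·k-4)

Factor out 3·k², leaving 25·k²-16, which is a difference of two squares.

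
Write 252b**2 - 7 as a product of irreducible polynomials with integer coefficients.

Every term has a factor of 7. Then 36b**2 - 1 = (6b)² − (1)².

7(6b + 1)(6b - 1)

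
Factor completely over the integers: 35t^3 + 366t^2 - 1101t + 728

(5t - 7)(7t - 8)(t + 13)

Testing divisors of the constant over divisors of the leading coefficient, t = 8/7 is a root, giving the factor (7t - 8) and quotient 5t^2 + 58t - 91.
The remaining quadratic factors as (t + 13)(5t - 7).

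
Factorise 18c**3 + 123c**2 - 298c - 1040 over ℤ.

Testing divisors of the constant over divisors of the leading coefficient, c = -8 is a root, giving the factor (c + 8) and quotient 18c**2 - 21c - 130.
The remaining quadratic factors as (6c + 13)(3c - 10).

(3c - 10)(6c + 13)(c + 8)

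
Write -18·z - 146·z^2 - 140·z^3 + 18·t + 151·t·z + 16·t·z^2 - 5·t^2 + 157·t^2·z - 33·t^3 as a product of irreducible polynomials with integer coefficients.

Group: 3·t·(-11·t^2 + t·z - 9·t + 10·z^2 + 9·z) + (-14·z - 2)·(-11·t^2 + t·z - 9·t + 10·z^2 + 9·z); both groups contain (-11·t^2 + t·z - 9·t + 10·z^2 + 9·z), so (3·t - 14·z - 2) is a factor with cofactor -11·t^2 + t·z - 9·t + 10·z^2 + 9·z.
The cofactor groups again: -11·t^2 + t·z - 9·t + 10·z^2 + 9·z = -11·t·(t - z) + (-10·z - 9)·(t - z); both groups contain (t - z), giving -(11·t + 10·z + 9)·(t - z).

-(11·t + 10·z + 9)·(3·t - 14·z - 2)·(t - z)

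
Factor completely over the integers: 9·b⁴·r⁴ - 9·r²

Factor out 9·r² first: what remains is b⁴·r² - 1.
Recognize a difference of squares with the parts b²·r and 1.

9·r²·(b²·r + 1)·(b²·r - 1)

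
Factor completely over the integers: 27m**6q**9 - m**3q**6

Pull out the common factor m**3q**6, leaving 27m**3q**3 - 1.
Recognize a difference of cubes with the parts 3mq and 1.

m**3q**6(3mq - 1)(9m**2q**2 + 3mq + 1)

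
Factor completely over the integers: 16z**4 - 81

(2z + 3)(2z - 3)(4z**2 + 9)

Write as (4z**2)² − (9)², then factor 4z**2 - 9 once more.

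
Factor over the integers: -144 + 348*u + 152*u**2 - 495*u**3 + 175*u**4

Trying the rational-root candidates, u = 2 is a root, so (u - 2) divides it; the quotient is 175*u**3 - 145*u**2 - 138*u + 72.
Continuing, u = 6/5 is a root, so (5*u - 6) divides it; the quotient is 35*u**2 + 13*u - 12.
The remaining quadratic factors as (5*u + 4)(7*u - 3).

(5*u + 4)*(5*u - 6)*(7*u - 3)*(u - 2)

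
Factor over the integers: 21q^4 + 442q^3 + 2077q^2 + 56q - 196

Trying the rational-root candidates, q = 2/7 is a root, so (7q - 2) divides it; the quotient is 3q^3 + 64q^2 + 315q + 98.
Then q = -7 is a root, giving the factor (q + 7) and quotient 3q^2 + 43q + 14.
The remaining quadratic factors as (3q + 1)(q + 14).

(3q + 1)(7q - 2)(q + 14)(q + 7)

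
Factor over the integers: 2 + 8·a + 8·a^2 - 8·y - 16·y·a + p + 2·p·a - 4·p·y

Group: -4·y·(p + 4·a + 2) + (2·a + 1)·(p + 4·a + 2); both groups contain (p + 4·a + 2).

-(4·y - 2·a - 1)·(p + 4·a + 2)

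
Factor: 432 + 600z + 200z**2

8(5z + 6)(5z + 9)

Pull out the common factor 8, then factor the remaining trinomial.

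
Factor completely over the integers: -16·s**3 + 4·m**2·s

Factor out 4·s, leaving m**2 - 4·s**2, which is a difference of two squares.

4·s·(m + 2·s)·(m - 2·s)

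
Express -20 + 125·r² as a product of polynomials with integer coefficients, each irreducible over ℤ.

5·(5·r + 2)·(5·r - 2)

Pull out the common factor 5; 25·r² - 4 is a difference of squares.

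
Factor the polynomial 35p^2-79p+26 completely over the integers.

Need a pair with product 35·26 = 910 and sum -79: that's -65 and -14.
Split the middle term: 35p^2-65p - 14p+26 = 5p(7p-13) - 2(7p-13).

(5p-2)(7p-13)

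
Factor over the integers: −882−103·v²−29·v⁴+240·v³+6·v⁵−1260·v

(6·v+7)·(v+1)·(v−3)·(v²−4·v+42)

Trying the rational-root candidates, v = 3 is a root, so (v−3) is a factor; dividing leaves 6·v⁴−11·v³+207·v²+518·v+294.
Next, v = −7/6 is a root, so (6·v+7) divides it; the quotient is v³−3·v²+38·v+42.
Then v = −1 is a root, so (v+1) divides it; the quotient is v²−4·v+42.
The quadratic v²−4·v+42 has discriminant −152 < 0 and is irreducible over ℤ.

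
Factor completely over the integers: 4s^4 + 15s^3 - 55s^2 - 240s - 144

(4s + 3)(s + 3)(s + 4)(s - 4)

Among the possible rational roots, s = -4 is a root, so (s + 4) divides it; the quotient is 4s^3 - s^2 - 51s - 36.
Then s = 4 is a root, giving the factor (s - 4) and quotient 4s^2 + 15s + 9.
The remaining quadratic factors as (4s + 3)(s + 3).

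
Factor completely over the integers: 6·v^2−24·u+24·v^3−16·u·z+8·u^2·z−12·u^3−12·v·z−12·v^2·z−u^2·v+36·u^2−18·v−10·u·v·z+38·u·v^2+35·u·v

−(3·u+4·v−2·z−3)·(4·u+3·v)·(u−2·v−2)

Group: 4·u·(−3·u^2+2·u·v+2·u·z+9·u+8·v^2−4·v·z+2·v−4·z−6) + 3·v·(−3·u^2+2·u·v+2·u·z+9·u+8·v^2−4·v·z+2·v−4·z−6); both groups contain (−3·u^2+2·u·v+2·u·z+9·u+8·v^2−4·v·z+2·v−4·z−6), so (4·u+3·v) is a factor with cofactor −3·u^2+2·u·v+2·u·z+9·u+8·v^2−4·v·z+2·v−4·z−6.
The cofactor groups again: −3·u^2+2·u·v+2·u·z+9·u+8·v^2−4·v·z+2·v−4·z−6 = −u·(3·u+4·v−2·z−3) + (2·v+2)·(3·u+4·v−2·z−3); both groups contain (3·u+4·v−2·z−3), giving −(u−2·v−2)·(3·u+4·v−2·z−3).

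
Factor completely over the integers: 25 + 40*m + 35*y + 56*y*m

Group as (56*y*m + 35*y) + (40*m + 25) = 7*y*(8*m + 5) + 5*(8*m + 5).
Both groups share the factor (8*m + 5).

(7*y + 5)*(8*m + 5)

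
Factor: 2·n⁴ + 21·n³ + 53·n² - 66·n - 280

(2·n + 7)·(n + 4)·(n + 5)·(n - 2)

Among the possible rational roots, n = 2 is a root, so (n - 2) is a factor; dividing leaves 2·n³ + 25·n² + 103·n + 140.
Then n = -5 is a root, giving the factor (n + 5) and quotient 2·n² + 15·n + 28.
The remaining quadratic factors as (2·n + 7)(n + 4).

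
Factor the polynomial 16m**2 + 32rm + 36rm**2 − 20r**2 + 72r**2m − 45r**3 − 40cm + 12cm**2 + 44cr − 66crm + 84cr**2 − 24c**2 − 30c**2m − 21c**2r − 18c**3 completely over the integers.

Group: 3c(−6c**2 + 11cr − 10cm − 5r**2 + 8rm + 4m**2) + (9r + 4)(−6c**2 + 11cr − 10cm − 5r**2 + 8rm + 4m**2); both groups contain (−6c**2 + 11cr − 10cm − 5r**2 + 8rm + 4m**2), so (3c + 9r + 4) is a factor with cofactor −6c**2 + 11cr − 10cm − 5r**2 + 8rm + 4m**2.
The cofactor groups again: −6c**2 + 11cr − 10cm − 5r**2 + 8rm + 4m**2 = −6c(c − r + 2m) + (5r + 2m)(c − r + 2m); both groups contain (c − r + 2m), giving −(6c − 5r − 2m)(c − r + 2m).

−(3c + 9r + 4)(6c − 5r − 2m)(c − r + 2m)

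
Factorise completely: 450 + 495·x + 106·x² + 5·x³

(5·x + 6)·(x + 15)·(x + 5)

Testing divisors of the constant over divisors of the leading coefficient, x = -5 is a root, giving the factor (x + 5) and quotient 5·x² + 81·x + 90.
The remaining quadratic factors as (x + 15)(5·x + 6).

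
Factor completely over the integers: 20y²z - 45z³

5z(2y + 3z)(2y - 3z)

Every term has a factor of 5z. Then 4y² - 9z² = (2y)² − (3z)².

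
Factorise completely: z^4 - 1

Write as (z^2)² − (1)², then factor z^2 - 1 once more.

(z + 1)(z - 1)(z^2 + 1)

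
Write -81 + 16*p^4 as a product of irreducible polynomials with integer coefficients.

Write as (4*p^2)² − (9)², then factor 4*p^2 - 9 once more.

(2*p + 3)*(2*p - 3)*(4*p^2 + 9)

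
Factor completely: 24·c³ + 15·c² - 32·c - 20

Group as (24·c³ - 32·c) + (15·c² - 20) = 8·c·(3·c² - 4) + 5·(3·c² - 4).
Both groups share the factor (3·c² - 4).

(8·c + 5)·(3·c² - 4)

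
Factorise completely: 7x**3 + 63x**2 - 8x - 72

Group as (7x**3 - 8x) + (63x**2 - 72) = x(7x**2 - 8) + 9(7x**2 - 8).
Both groups share the factor (7x**2 - 8).

(x + 9)(7x**2 - 8)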